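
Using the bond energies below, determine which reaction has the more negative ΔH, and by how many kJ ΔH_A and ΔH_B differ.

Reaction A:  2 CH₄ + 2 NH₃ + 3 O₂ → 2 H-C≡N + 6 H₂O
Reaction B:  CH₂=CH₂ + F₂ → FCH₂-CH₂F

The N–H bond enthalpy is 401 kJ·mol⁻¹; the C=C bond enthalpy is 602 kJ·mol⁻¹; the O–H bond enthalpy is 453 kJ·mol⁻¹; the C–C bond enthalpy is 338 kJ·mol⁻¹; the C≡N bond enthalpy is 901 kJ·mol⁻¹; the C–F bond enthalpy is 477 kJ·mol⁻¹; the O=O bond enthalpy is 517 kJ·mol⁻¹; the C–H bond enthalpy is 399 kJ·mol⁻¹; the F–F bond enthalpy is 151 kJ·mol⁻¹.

Reaction A, by 348 kJ

Reaction A:
  Bonds broken (reactants):
    C–H: 8 × 399 = 3192
    N–H: 6 × 401 = 2406
    O=O: 3 × 517 = 1551
    Σ(broken) = 7149 kJ
  Bonds formed (products):
    C≡N: 2 × 901 = 1802
    C–H: 2 × 399 = 798
    O–H: 12 × 453 = 5436
    Σ(formed) = 8036 kJ
  ΔH_A = 7149 − 8036 = −887 kJ
Reaction B:
  Bonds broken (reactants):
    C–H: 4 × 399 = 1596
    C=C: 1 × 602 = 602
    F–F: 1 × 151 = 151
    Σ(broken) = 2349 kJ
  Bonds formed (products):
    C–C: 1 × 338 = 338
    C–F: 2 × 477 = 954
    C–H: 4 × 399 = 1596
    Σ(formed) = 2888 kJ
  ΔH_B = 2349 − 2888 = −539 kJ
ΔH_A − ΔH_B = −348 kJ, so reaction A has the more negative ΔH; |ΔH_A − ΔH_B| = 348 kJ.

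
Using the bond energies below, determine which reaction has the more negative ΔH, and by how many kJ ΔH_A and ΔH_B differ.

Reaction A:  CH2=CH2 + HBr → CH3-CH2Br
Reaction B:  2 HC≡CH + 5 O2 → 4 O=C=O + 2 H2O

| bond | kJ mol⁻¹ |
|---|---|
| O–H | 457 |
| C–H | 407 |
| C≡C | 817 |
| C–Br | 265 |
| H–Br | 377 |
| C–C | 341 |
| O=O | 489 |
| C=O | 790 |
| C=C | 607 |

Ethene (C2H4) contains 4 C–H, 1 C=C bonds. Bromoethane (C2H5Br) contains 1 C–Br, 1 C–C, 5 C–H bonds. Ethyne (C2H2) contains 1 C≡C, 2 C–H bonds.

Reaction A:
  Bonds broken (reactants):
    C–H: 4 × 407 = 1628
    C=C: 1 × 607 = 607
    H–Br: 1 × 377 = 377
    Σ(broken) = 2612 kJ
  Bonds formed (products):
    C–Br: 1 × 265 = 265
    C–C: 1 × 341 = 341
    C–H: 5 × 407 = 2035
    Σ(formed) = 2641 kJ
  ΔH_A = 2612 − 2641 = −29 kJ
Reaction B:
  Bonds broken (reactants):
    C≡C: 2 × 817 = 1634
    C–H: 4 × 407 = 1628
    O=O: 5 × 489 = 2445
    Σ(broken) = 5707 kJ
  Bonds formed (products):
    C=O: 8 × 790 = 6320
    O–H: 4 × 457 = 1828
    Σ(formed) = 8148 kJ
  ΔH_B = 5707 − 8148 = −2441 kJ
ΔH_A − ΔH_B = +2412 kJ, so reaction B has the more negative ΔH; |ΔH_A − ΔH_B| = 2412 kJ.

Reaction B, by 2412 kJ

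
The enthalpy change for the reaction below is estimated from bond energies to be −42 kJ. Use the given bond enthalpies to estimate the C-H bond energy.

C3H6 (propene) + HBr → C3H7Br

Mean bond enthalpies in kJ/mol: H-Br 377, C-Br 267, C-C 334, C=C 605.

Let D be the C-H bond energy.
Σ(broken) = 1×334 + 6×D + 1×605 + 1×377 = 1316 + 6D
Σ(formed) = 1×267 + 2×334 + 7×D = 935 + 7D
ΔH = Σ(broken) − Σ(formed) = (1316 + 6D) − (935 + 7D) = +381 − D
Setting this equal to −42 kJ gives D = 423 kJ/mol.

D(C-H) ≈ 423 kJ/mol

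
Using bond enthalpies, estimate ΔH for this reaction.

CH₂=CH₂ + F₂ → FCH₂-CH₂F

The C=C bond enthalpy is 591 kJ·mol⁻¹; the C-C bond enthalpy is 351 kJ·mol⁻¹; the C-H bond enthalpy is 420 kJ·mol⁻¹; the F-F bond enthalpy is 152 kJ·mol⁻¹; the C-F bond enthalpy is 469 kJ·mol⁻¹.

Bonds broken (reactants):
  C-H: 4 × 420 = 1680
  C=C: 1 × 591 = 591
  F-F: 1 × 152 = 152
  Σ(broken) = 2423 kJ
Bonds formed (products):
  C-C: 1 × 351 = 351
  C-F: 2 × 469 = 938
  C-H: 4 × 420 = 1680
  Σ(formed) = 2969 kJ
ΔH = Σ(broken) − Σ(formed) = 2423 − 2969 = −546 kJ

ΔH ≈ −546 kJ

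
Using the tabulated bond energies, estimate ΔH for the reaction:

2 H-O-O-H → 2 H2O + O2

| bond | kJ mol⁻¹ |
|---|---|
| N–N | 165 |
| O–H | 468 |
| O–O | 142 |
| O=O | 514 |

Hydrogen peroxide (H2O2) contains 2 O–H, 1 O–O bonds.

Bonds broken (reactants):
  O–H: 4 × 468 = 1872
  O–O: 2 × 142 = 284
  Σ(broken) = 2156 kJ
Bonds formed (products):
  O–H: 4 × 468 = 1872
  O=O: 1 × 514 = 514
  Σ(formed) = 2386 kJ
ΔH = Σ(broken) − Σ(formed) = 2156 − 2386 = −230 kJ

ΔH ≈ −230 kJ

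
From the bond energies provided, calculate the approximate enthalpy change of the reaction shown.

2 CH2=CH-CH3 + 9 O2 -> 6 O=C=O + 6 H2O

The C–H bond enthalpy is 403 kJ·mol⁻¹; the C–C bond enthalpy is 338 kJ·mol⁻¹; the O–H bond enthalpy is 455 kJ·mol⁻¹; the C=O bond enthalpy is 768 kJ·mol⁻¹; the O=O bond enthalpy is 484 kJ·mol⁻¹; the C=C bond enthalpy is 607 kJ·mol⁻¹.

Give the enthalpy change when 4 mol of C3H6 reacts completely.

Bonds broken (reactants):
  C–C: 2 × 338 = 676
  C–H: 12 × 403 = 4836
  C=C: 2 × 607 = 1214
  O=O: 9 × 484 = 4356
  Σ(broken) = 11082 kJ
Bonds formed (products):
  C=O: 12 × 768 = 9216
  O–H: 12 × 455 = 5460
  Σ(formed) = 14676 kJ
ΔH = Σ(broken) − Σ(formed) = 11082 − 14676 = −3594 kJ
For 2× the reaction as written: 2 × (−3594) = −7188 kJ

ΔH = −7188 kJ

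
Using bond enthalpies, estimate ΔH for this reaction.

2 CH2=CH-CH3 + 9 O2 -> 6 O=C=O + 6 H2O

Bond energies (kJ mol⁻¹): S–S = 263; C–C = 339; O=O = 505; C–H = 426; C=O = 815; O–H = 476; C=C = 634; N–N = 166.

ΔH ≈ −3889 kJ

Bonds broken (reactants):
  C–C: 2 × 339 = 678
  C–H: 12 × 426 = 5112
  C=C: 2 × 634 = 1268
  O=O: 9 × 505 = 4545
  Σ(broken) = 11603 kJ
Bonds formed (products):
  C=O: 12 × 815 = 9780
  O–H: 12 × 476 = 5712
  Σ(formed) = 15492 kJ
ΔH = Σ(broken) − Σ(formed) = 11603 − 15492 = −3889 kJ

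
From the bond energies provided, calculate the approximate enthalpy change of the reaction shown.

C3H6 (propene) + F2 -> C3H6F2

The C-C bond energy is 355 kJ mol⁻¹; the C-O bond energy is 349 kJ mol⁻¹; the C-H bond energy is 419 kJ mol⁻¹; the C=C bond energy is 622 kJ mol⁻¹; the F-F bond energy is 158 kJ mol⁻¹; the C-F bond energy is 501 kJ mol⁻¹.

Bonds broken (reactants):
  C-C: 1 × 355 = 355
  C-H: 6 × 419 = 2514
  C=C: 1 × 622 = 622
  F-F: 1 × 158 = 158
  Σ(broken) = 3649 kJ
Bonds formed (products):
  C-C: 2 × 355 = 710
  C-F: 2 × 501 = 1002
  C-H: 6 × 419 = 2514
  Σ(formed) = 4226 kJ
ΔH = Σ(broken) − Σ(formed) = 3649 − 4226 = −577 kJ

ΔH ≈ −577 kJ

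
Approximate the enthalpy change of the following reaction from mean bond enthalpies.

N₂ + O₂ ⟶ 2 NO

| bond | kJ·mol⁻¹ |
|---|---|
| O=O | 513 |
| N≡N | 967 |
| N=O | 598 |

Bonds broken (reactants):
  N≡N: 1 × 967 = 967
  O=O: 1 × 513 = 513
  Σ(broken) = 1480 kJ
Bonds formed (products):
  N=O: 2 × 598 = 1196
  Σ(formed) = 1196 kJ
ΔH = Σ(broken) − Σ(formed) = 1480 − 1196 = +284 kJ

ΔH ≈ +284 kJ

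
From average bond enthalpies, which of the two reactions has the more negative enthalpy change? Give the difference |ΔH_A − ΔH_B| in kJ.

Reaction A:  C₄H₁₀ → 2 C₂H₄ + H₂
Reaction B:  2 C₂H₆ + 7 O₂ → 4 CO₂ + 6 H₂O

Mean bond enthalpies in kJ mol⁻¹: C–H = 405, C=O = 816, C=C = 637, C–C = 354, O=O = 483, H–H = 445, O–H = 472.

Reaction B, by 3396 kJ

Reaction A:
  Bonds broken (reactants):
    C–C: 3 × 354 = 1062
    C–H: 10 × 405 = 4050
    Σ(broken) = 5112 kJ
  Bonds formed (products):
    C–H: 8 × 405 = 3240
    C=C: 2 × 637 = 1274
    H–H: 1 × 445 = 445
    Σ(formed) = 4959 kJ
  ΔH_A = 5112 − 4959 = +153 kJ
Reaction B:
  Bonds broken (reactants):
    C–C: 2 × 354 = 708
    C–H: 12 × 405 = 4860
    O=O: 7 × 483 = 3381
    Σ(broken) = 8949 kJ
  Bonds formed (products):
    C=O: 8 × 816 = 6528
    O–H: 12 × 472 = 5664
    Σ(formed) = 12192 kJ
  ΔH_B = 8949 − 12192 = −3243 kJ
ΔH_A − ΔH_B = +3396 kJ, so reaction B has the more negative ΔH; |ΔH_A − ΔH_B| = 3396 kJ.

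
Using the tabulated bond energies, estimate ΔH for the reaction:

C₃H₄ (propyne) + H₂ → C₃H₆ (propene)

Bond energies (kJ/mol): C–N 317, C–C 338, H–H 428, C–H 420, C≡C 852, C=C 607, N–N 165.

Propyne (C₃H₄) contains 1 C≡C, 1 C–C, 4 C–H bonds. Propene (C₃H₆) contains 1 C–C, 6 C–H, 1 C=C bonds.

Bonds broken (reactants):
  C≡C: 1 × 852 = 852
  C–C: 1 × 338 = 338
  C–H: 4 × 420 = 1680
  H–H: 1 × 428 = 428
  Σ(broken) = 3298 kJ
Bonds formed (products):
  C–C: 1 × 338 = 338
  C–H: 6 × 420 = 2520
  C=C: 1 × 607 = 607
  Σ(formed) = 3465 kJ
ΔH = Σ(broken) − Σ(formed) = 3298 − 3465 = −167 kJ

ΔH ≈ −167 kJ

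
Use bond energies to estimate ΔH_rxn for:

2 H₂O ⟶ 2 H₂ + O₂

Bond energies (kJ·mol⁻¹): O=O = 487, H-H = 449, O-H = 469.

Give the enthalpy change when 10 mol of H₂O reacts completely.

ΔH = +2455 kJ

Bonds broken (reactants):
  O-H: 4 × 469 = 1876
  Σ(broken) = 1876 kJ
Bonds formed (products):
  H-H: 2 × 449 = 898
  O=O: 1 × 487 = 487
  Σ(formed) = 1385 kJ
ΔH = Σ(broken) − Σ(formed) = 1876 − 1385 = +491 kJ
For 5× the reaction as written: 5 × (+491) = +2455 kJ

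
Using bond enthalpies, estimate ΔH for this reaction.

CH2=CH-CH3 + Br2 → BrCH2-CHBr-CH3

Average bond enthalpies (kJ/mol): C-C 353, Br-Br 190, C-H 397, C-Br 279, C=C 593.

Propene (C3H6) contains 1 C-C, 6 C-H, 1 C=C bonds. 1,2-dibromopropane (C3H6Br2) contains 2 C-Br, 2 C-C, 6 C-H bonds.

ΔH ≈ −128 kJ

Bonds broken (reactants):
  Br-Br: 1 × 190 = 190
  C-C: 1 × 353 = 353
  C-H: 6 × 397 = 2382
  C=C: 1 × 593 = 593
  Σ(broken) = 3518 kJ
Bonds formed (products):
  C-Br: 2 × 279 = 558
  C-C: 2 × 353 = 706
  C-H: 6 × 397 = 2382
  Σ(formed) = 3646 kJ
ΔH = Σ(broken) − Σ(formed) = 3518 − 3646 = −128 kJ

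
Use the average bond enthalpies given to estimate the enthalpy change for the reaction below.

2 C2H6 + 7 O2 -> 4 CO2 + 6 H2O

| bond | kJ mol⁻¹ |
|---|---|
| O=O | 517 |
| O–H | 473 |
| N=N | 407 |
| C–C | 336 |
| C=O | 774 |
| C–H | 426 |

ΔH ≈ −2465 kJ

Bonds broken (reactants):
  C–C: 2 × 336 = 672
  C–H: 12 × 426 = 5112
  O=O: 7 × 517 = 3619
  Σ(broken) = 9403 kJ
Bonds formed (products):
  C=O: 8 × 774 = 6192
  O–H: 12 × 473 = 5676
  Σ(formed) = 11868 kJ
ΔH = Σ(broken) − Σ(formed) = 9403 − 11868 = −2465 kJ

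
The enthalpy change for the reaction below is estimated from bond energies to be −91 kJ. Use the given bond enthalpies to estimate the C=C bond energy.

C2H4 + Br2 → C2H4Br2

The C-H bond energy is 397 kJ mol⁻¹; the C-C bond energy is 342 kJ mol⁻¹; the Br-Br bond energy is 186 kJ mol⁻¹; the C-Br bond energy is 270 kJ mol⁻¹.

D(C=C) ≈ 605 kJ/mol

Let D be the C=C bond energy.
Σ(broken) = 1×186 + 4×397 + 1×D = 1774 + D
Σ(formed) = 2×270 + 1×342 + 4×397 = 2470
ΔH = Σ(broken) − Σ(formed) = (1774 + D) − (2470) = −696 + D
Setting this equal to −91 kJ gives D = 605 kJ/mol.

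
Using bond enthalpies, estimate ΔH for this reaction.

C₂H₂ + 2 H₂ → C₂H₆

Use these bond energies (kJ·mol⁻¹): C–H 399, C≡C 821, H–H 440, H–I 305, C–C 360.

ΔH ≈ −255 kJ

Bonds broken (reactants):
  C≡C: 1 × 821 = 821
  C–H: 2 × 399 = 798
  H–H: 2 × 440 = 880
  Σ(broken) = 2499 kJ
Bonds formed (products):
  C–C: 1 × 360 = 360
  C–H: 6 × 399 = 2394
  Σ(formed) = 2754 kJ
ΔH = Σ(broken) − Σ(formed) = 2499 − 2754 = −255 kJ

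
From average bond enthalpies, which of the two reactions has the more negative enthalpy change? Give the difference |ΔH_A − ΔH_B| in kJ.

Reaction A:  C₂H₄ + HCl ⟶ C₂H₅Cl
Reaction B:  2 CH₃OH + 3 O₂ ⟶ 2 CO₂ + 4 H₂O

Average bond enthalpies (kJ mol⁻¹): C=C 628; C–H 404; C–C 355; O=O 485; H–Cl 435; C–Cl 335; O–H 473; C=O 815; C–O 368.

Reaction B, by 1452 kJ

Reaction A:
  Bonds broken (reactants):
    C–H: 4 × 404 = 1616
    C=C: 1 × 628 = 628
    H–Cl: 1 × 435 = 435
    Σ(broken) = 2679 kJ
  Bonds formed (products):
    C–C: 1 × 355 = 355
    C–Cl: 1 × 335 = 335
    C–H: 5 × 404 = 2020
    Σ(formed) = 2710 kJ
  ΔH_A = 2679 − 2710 = −31 kJ
Reaction B:
  Bonds broken (reactants):
    C–H: 6 × 404 = 2424
    C–O: 2 × 368 = 736
    O–H: 2 × 473 = 946
    O=O: 3 × 485 = 1455
    Σ(broken) = 5561 kJ
  Bonds formed (products):
    C=O: 4 × 815 = 3260
    O–H: 8 × 473 = 3784
    Σ(formed) = 7044 kJ
  ΔH_B = 5561 − 7044 = −1483 kJ
ΔH_A − ΔH_B = +1452 kJ, so reaction B has the more negative ΔH; |ΔH_A − ΔH_B| = 1452 kJ.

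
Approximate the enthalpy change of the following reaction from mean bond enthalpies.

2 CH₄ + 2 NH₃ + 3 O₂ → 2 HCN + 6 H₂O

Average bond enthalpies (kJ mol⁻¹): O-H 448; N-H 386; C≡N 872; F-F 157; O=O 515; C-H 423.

ΔH ≈ −721 kJ

Bonds broken (reactants):
  C-H: 8 × 423 = 3384
  N-H: 6 × 386 = 2316
  O=O: 3 × 515 = 1545
  Σ(broken) = 7245 kJ
Bonds formed (products):
  C≡N: 2 × 872 = 1744
  C-H: 2 × 423 = 846
  O-H: 12 × 448 = 5376
  Σ(formed) = 7966 kJ
ΔH = Σ(broken) − Σ(formed) = 7245 − 7966 = −721 kJ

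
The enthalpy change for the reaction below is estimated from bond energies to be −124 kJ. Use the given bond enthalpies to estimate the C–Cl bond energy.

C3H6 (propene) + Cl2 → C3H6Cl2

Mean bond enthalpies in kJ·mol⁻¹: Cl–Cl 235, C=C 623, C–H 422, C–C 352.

D(C–Cl) ≈ 315 kJ/mol

Let D be the C–Cl bond energy.
Σ(broken) = 1×352 + 6×422 + 1×623 + 1×235 = 3742
Σ(formed) = 2×352 + 2×D + 6×422 = 3236 + 2D
ΔH = Σ(broken) − Σ(formed) = (3742) − (3236 + 2D) = +506 − 2D
Setting this equal to −124 kJ gives 2D = 630, so D = 315 kJ/mol.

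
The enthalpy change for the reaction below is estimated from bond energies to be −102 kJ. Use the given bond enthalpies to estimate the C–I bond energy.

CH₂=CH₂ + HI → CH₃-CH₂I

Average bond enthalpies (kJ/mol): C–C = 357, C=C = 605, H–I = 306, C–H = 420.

D(C–I) ≈ 236 kJ/mol

Let D be the C–I bond energy.
Σ(broken) = 4×420 + 1×605 + 1×306 = 2591
Σ(formed) = 1×357 + 5×420 + 1×D = 2457 + D
ΔH = Σ(broken) − Σ(formed) = (2591) − (2457 + D) = +134 − D
Setting this equal to −102 kJ gives D = 236 kJ/mol.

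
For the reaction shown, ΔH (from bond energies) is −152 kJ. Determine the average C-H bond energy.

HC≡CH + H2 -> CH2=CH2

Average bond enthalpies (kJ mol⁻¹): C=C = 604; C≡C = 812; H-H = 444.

D(C-H) ≈ 402 kJ/mol

Let D be the C-H bond energy.
Σ(broken) = 1×812 + 2×D + 1×444 = 1256 + 2D
Σ(formed) = 4×D + 1×604 = 604 + 4D
ΔH = Σ(broken) − Σ(formed) = (1256 + 2D) − (604 + 4D) = +652 − 2D
Setting this equal to −152 kJ gives 2D = 804, so D = 402 kJ/mol.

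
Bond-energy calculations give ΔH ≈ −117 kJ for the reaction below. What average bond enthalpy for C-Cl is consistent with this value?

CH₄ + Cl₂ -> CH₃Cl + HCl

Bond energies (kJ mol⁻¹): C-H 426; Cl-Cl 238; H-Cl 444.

Let D be the C-Cl bond energy.
Σ(broken) = 4×426 + 1×238 = 1942
Σ(formed) = 1×D + 3×426 + 1×444 = 1722 + D
ΔH = Σ(broken) − Σ(formed) = (1942) − (1722 + D) = +220 − D
Setting this equal to −117 kJ gives D = 337 kJ/mol.

D(C-Cl) ≈ 337 kJ/mol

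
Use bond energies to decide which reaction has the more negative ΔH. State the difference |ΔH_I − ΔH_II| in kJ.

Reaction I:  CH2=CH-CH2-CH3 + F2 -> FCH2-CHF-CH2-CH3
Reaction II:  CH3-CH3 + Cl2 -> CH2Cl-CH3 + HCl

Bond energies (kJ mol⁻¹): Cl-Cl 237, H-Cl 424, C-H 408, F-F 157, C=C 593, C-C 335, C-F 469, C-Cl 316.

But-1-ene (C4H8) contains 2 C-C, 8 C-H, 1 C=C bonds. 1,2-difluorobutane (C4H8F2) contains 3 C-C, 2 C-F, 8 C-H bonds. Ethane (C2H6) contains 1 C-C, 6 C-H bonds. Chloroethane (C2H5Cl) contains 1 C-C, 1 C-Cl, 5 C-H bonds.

Reaction I:
  Bonds broken (reactants):
    C-C: 2 × 335 = 670
    C-H: 8 × 408 = 3264
    C=C: 1 × 593 = 593
    F-F: 1 × 157 = 157
    Σ(broken) = 4684 kJ
  Bonds formed (products):
    C-C: 3 × 335 = 1005
    C-F: 2 × 469 = 938
    C-H: 8 × 408 = 3264
    Σ(formed) = 5207 kJ
  ΔH_I = 4684 − 5207 = −523 kJ
Reaction II:
  Bonds broken (reactants):
    C-C: 1 × 335 = 335
    C-H: 6 × 408 = 2448
    Cl-Cl: 1 × 237 = 237
    Σ(broken) = 3020 kJ
  Bonds formed (products):
    C-C: 1 × 335 = 335
    C-Cl: 1 × 316 = 316
    C-H: 5 × 408 = 2040
    H-Cl: 1 × 424 = 424
    Σ(formed) = 3115 kJ
  ΔH_II = 3020 − 3115 = −95 kJ
ΔH_I − ΔH_II = −428 kJ, so reaction I has the more negative ΔH; |ΔH_I − ΔH_II| = 428 kJ.

Reaction I, by 428 kJ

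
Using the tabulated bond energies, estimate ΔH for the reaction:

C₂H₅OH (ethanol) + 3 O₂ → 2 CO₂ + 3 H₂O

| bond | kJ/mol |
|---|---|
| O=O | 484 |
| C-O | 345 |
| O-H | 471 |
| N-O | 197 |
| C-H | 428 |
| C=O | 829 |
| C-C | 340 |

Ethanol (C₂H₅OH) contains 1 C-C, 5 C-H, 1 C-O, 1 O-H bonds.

Bonds broken (reactants):
  C-C: 1 × 340 = 340
  C-H: 5 × 428 = 2140
  C-O: 1 × 345 = 345
  O-H: 1 × 471 = 471
  O=O: 3 × 484 = 1452
  Σ(broken) = 4748 kJ
Bonds formed (products):
  C=O: 4 × 829 = 3316
  O-H: 6 × 471 = 2826
  Σ(formed) = 6142 kJ
ΔH = Σ(broken) − Σ(formed) = 4748 − 6142 = −1394 kJ

ΔH ≈ −1394 kJ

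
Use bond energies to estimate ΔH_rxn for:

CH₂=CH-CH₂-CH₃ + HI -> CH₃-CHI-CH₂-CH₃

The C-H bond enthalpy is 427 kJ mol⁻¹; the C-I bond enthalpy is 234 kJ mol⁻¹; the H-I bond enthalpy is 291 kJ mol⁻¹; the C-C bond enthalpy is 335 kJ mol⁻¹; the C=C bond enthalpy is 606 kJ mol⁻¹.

ΔH ≈ −99 kJ

Bonds broken (reactants):
  C-C: 2 × 335 = 670
  C-H: 8 × 427 = 3416
  C=C: 1 × 606 = 606
  H-I: 1 × 291 = 291
  Σ(broken) = 4983 kJ
Bonds formed (products):
  C-C: 3 × 335 = 1005
  C-H: 9 × 427 = 3843
  C-I: 1 × 234 = 234
  Σ(formed) = 5082 kJ
ΔH = Σ(broken) − Σ(formed) = 4983 − 5082 = −99 kJ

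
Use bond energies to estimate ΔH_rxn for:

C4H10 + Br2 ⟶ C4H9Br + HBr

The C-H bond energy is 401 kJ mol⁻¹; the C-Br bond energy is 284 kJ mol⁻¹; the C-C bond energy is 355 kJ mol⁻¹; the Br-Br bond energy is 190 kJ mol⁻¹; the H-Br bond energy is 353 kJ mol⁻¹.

ΔH ≈ −46 kJ

Bonds broken (reactants):
  Br-Br: 1 × 190 = 190
  C-C: 3 × 355 = 1065
  C-H: 10 × 401 = 4010
  Σ(broken) = 5265 kJ
Bonds formed (products):
  C-Br: 1 × 284 = 284
  C-C: 3 × 355 = 1065
  C-H: 9 × 401 = 3609
  H-Br: 1 × 353 = 353
  Σ(formed) = 5311 kJ
ΔH = Σ(broken) − Σ(formed) = 5265 − 5311 = −46 kJ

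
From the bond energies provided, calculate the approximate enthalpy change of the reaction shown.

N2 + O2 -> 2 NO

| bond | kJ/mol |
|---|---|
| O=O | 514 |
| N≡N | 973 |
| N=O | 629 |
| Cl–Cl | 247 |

Bonds broken (reactants):
  N≡N: 1 × 973 = 973
  O=O: 1 × 514 = 514
  Σ(broken) = 1487 kJ
Bonds formed (products):
  N=O: 2 × 629 = 1258
  Σ(formed) = 1258 kJ
ΔH = Σ(broken) − Σ(formed) = 1487 − 1258 = +229 kJ

ΔH ≈ +229 kJ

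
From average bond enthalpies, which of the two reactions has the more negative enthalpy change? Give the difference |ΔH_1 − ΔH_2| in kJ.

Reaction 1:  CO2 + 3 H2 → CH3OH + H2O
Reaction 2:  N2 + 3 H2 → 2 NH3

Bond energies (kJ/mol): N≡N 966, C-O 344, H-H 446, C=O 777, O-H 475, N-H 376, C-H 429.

Reaction 1, by 212 kJ

Reaction 1:
  Bonds broken (reactants):
    C=O: 2 × 777 = 1554
    H-H: 3 × 446 = 1338
    Σ(broken) = 2892 kJ
  Bonds formed (products):
    C-H: 3 × 429 = 1287
    C-O: 1 × 344 = 344
    O-H: 3 × 475 = 1425
    Σ(formed) = 3056 kJ
  ΔH_1 = 2892 − 3056 = −164 kJ
Reaction 2:
  Bonds broken (reactants):
    H-H: 3 × 446 = 1338
    N≡N: 1 × 966 = 966
    Σ(broken) = 2304 kJ
  Bonds formed (products):
    N-H: 6 × 376 = 2256
    Σ(formed) = 2256 kJ
  ΔH_2 = 2304 − 2256 = +48 kJ
ΔH_1 − ΔH_2 = −212 kJ, so reaction 1 has the more negative ΔH; |ΔH_1 − ΔH_2| = 212 kJ.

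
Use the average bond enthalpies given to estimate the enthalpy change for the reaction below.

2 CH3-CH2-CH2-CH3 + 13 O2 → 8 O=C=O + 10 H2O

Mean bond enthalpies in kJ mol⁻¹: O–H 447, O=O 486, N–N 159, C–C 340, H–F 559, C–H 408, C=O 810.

Bonds broken (reactants):
  C–C: 6 × 340 = 2040
  C–H: 20 × 408 = 8160
  O=O: 13 × 486 = 6318
  Σ(broken) = 16518 kJ
Bonds formed (products):
  C=O: 16 × 810 = 12960
  O–H: 20 × 447 = 8940
  Σ(formed) = 21900 kJ
ΔH = Σ(broken) − Σ(formed) = 16518 − 21900 = −5382 kJ

ΔH ≈ −5382 kJ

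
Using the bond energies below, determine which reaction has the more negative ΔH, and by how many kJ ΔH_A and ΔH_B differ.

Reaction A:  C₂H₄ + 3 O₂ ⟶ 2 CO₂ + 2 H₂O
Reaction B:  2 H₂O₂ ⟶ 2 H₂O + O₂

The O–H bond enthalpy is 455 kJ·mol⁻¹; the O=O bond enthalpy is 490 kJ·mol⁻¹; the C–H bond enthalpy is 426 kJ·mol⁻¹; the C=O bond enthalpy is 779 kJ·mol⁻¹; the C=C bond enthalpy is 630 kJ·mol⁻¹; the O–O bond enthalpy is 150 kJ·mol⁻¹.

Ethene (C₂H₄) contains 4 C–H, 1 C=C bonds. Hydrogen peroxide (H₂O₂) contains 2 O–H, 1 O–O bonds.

Reaction A:
  Bonds broken (reactants):
    C–H: 4 × 426 = 1704
    C=C: 1 × 630 = 630
    O=O: 3 × 490 = 1470
    Σ(broken) = 3804 kJ
  Bonds formed (products):
    C=O: 4 × 779 = 3116
    O–H: 4 × 455 = 1820
    Σ(formed) = 4936 kJ
  ΔH_A = 3804 − 4936 = −1132 kJ
Reaction B:
  Bonds broken (reactants):
    O–H: 4 × 455 = 1820
    O–O: 2 × 150 = 300
    Σ(broken) = 2120 kJ
  Bonds formed (products):
    O–H: 4 × 455 = 1820
    O=O: 1 × 490 = 490
    Σ(formed) = 2310 kJ
  ΔH_B = 2120 − 2310 = −190 kJ
ΔH_A − ΔH_B = −942 kJ, so reaction A has the more negative ΔH; |ΔH_A − ΔH_B| = 942 kJ.

Reaction A, by 942 kJ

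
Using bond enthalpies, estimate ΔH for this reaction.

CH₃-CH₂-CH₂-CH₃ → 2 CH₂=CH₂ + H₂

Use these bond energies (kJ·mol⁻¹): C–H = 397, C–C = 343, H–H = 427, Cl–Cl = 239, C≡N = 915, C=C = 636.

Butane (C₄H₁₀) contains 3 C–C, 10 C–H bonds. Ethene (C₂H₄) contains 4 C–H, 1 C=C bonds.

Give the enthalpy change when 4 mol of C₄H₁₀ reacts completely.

Bonds broken (reactants):
  C–C: 3 × 343 = 1029
  C–H: 10 × 397 = 3970
  Σ(broken) = 4999 kJ
Bonds formed (products):
  C–H: 8 × 397 = 3176
  C=C: 2 × 636 = 1272
  H–H: 1 × 427 = 427
  Σ(formed) = 4875 kJ
ΔH = Σ(broken) − Σ(formed) = 4999 − 4875 = +124 kJ
For 4× the reaction as written: 4 × (+124) = +496 kJ

ΔH = +496 kJ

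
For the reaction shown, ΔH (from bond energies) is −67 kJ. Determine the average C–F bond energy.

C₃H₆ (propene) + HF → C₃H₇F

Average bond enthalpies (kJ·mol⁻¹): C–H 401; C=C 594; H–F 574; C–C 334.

D(C–F) ≈ 500 kJ/mol

Let D be the C–F bond energy.
Σ(broken) = 1×334 + 6×401 + 1×594 + 1×574 = 3908
Σ(formed) = 2×334 + 1×D + 7×401 = 3475 + D
ΔH = Σ(broken) − Σ(formed) = (3908) − (3475 + D) = +433 − D
Setting this equal to −67 kJ gives D = 500 kJ/mol.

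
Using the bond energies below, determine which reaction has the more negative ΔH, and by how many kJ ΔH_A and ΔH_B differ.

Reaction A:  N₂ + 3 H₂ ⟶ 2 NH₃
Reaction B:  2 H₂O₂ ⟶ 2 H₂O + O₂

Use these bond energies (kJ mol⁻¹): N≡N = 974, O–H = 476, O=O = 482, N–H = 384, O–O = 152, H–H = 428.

Reaction A:
  Bonds broken (reactants):
    H–H: 3 × 428 = 1284
    N≡N: 1 × 974 = 974
    Σ(broken) = 2258 kJ
  Bonds formed (products):
    N–H: 6 × 384 = 2304
    Σ(formed) = 2304 kJ
  ΔH_A = 2258 − 2304 = −46 kJ
Reaction B:
  Bonds broken (reactants):
    O–H: 4 × 476 = 1904
    O–O: 2 × 152 = 304
    Σ(broken) = 2208 kJ
  Bonds formed (products):
    O–H: 4 × 476 = 1904
    O=O: 1 × 482 = 482
    Σ(formed) = 2386 kJ
  ΔH_B = 2208 − 2386 = −178 kJ
ΔH_A − ΔH_B = +132 kJ, so reaction B has the more negative ΔH; |ΔH_A − ΔH_B| = 132 kJ.

Reaction B, by 132 kJ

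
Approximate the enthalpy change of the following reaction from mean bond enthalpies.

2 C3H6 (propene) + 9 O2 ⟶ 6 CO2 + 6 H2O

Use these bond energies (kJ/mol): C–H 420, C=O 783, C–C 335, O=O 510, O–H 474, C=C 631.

Bonds broken (reactants):
  C–C: 2 × 335 = 670
  C–H: 12 × 420 = 5040
  C=C: 2 × 631 = 1262
  O=O: 9 × 510 = 4590
  Σ(broken) = 11562 kJ
Bonds formed (products):
  C=O: 12 × 783 = 9396
  O–H: 12 × 474 = 5688
  Σ(formed) = 15084 kJ
ΔH = Σ(broken) − Σ(formed) = 11562 − 15084 = −3522 kJ

ΔH ≈ −3522 kJ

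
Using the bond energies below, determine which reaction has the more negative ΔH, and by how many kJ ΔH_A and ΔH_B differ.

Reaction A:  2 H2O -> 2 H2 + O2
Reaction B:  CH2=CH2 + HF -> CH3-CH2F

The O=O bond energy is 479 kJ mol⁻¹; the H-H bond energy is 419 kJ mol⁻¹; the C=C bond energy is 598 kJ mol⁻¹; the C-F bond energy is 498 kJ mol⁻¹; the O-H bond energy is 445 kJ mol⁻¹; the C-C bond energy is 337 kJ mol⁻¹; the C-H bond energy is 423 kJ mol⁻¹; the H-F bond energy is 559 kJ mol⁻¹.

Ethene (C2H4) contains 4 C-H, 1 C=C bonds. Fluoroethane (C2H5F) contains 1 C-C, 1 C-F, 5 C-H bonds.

Reaction B, by 564 kJ

Reaction A:
  Bonds broken (reactants):
    O-H: 4 × 445 = 1780
    Σ(broken) = 1780 kJ
  Bonds formed (products):
    H-H: 2 × 419 = 838
    O=O: 1 × 479 = 479
    Σ(formed) = 1317 kJ
  ΔH_A = 1780 − 1317 = +463 kJ
Reaction B:
  Bonds broken (reactants):
    C-H: 4 × 423 = 1692
    C=C: 1 × 598 = 598
    H-F: 1 × 559 = 559
    Σ(broken) = 2849 kJ
  Bonds formed (products):
    C-C: 1 × 337 = 337
    C-F: 1 × 498 = 498
    C-H: 5 × 423 = 2115
    Σ(formed) = 2950 kJ
  ΔH_B = 2849 − 2950 = −101 kJ
ΔH_A − ΔH_B = +564 kJ, so reaction B has the more negative ΔH; |ΔH_A − ΔH_B| = 564 kJ.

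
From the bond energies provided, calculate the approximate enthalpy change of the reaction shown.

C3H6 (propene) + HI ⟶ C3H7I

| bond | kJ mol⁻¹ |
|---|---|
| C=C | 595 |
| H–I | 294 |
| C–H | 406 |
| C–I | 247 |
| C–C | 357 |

ΔH ≈ −121 kJ

Bonds broken (reactants):
  C–C: 1 × 357 = 357
  C–H: 6 × 406 = 2436
  C=C: 1 × 595 = 595
  H–I: 1 × 294 = 294
  Σ(broken) = 3682 kJ
Bonds formed (products):
  C–C: 2 × 357 = 714
  C–H: 7 × 406 = 2842
  C–I: 1 × 247 = 247
  Σ(formed) = 3803 kJ
ΔH = Σ(broken) − Σ(formed) = 3682 − 3803 = −121 kJ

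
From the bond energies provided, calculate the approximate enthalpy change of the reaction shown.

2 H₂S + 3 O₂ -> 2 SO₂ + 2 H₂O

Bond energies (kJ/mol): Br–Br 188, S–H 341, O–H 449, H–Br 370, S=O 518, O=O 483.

ΔH ≈ −1055 kJ

Bonds broken (reactants):
  O=O: 3 × 483 = 1449
  S–H: 4 × 341 = 1364
  Σ(broken) = 2813 kJ
Bonds formed (products):
  O–H: 4 × 449 = 1796
  S=O: 4 × 518 = 2072
  Σ(formed) = 3868 kJ
ΔH = Σ(broken) − Σ(formed) = 2813 − 3868 = −1055 kJ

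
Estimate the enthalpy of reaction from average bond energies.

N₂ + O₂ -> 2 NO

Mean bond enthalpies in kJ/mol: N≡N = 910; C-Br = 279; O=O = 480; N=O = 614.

ΔH ≈ +162 kJ

Bonds broken (reactants):
  N≡N: 1 × 910 = 910
  O=O: 1 × 480 = 480
  Σ(broken) = 1390 kJ
Bonds formed (products):
  N=O: 2 × 614 = 1228
  Σ(formed) = 1228 kJ
ΔH = Σ(broken) − Σ(formed) = 1390 − 1228 = +162 kJ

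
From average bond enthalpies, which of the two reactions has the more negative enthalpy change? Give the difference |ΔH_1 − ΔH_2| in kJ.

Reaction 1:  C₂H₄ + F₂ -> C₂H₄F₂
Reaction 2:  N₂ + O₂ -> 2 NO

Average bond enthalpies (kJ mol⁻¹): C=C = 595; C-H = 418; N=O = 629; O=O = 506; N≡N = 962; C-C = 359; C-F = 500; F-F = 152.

Reaction 1:
  Bonds broken (reactants):
    C-H: 4 × 418 = 1672
    C=C: 1 × 595 = 595
    F-F: 1 × 152 = 152
    Σ(broken) = 2419 kJ
  Bonds formed (products):
    C-C: 1 × 359 = 359
    C-F: 2 × 500 = 1000
    C-H: 4 × 418 = 1672
    Σ(formed) = 3031 kJ
  ΔH_1 = 2419 − 3031 = −612 kJ
Reaction 2:
  Bonds broken (reactants):
    N≡N: 1 × 962 = 962
    O=O: 1 × 506 = 506
    Σ(broken) = 1468 kJ
  Bonds formed (products):
    N=O: 2 × 629 = 1258
    Σ(formed) = 1258 kJ
  ΔH_2 = 1468 − 1258 = +210 kJ
ΔH_1 − ΔH_2 = −822 kJ, so reaction 1 has the more negative ΔH; |ΔH_1 − ΔH_2| = 822 kJ.

Reaction 1, by 822 kJ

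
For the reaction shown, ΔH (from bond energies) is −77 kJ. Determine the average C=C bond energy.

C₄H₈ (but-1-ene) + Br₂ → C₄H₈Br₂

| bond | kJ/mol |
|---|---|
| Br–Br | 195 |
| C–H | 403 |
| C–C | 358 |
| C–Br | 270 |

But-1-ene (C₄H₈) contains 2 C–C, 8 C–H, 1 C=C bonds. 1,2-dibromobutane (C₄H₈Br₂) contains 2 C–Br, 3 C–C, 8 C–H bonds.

Let D be the C=C bond energy.
Σ(broken) = 1×195 + 2×358 + 8×403 + 1×D = 4135 + D
Σ(formed) = 2×270 + 3×358 + 8×403 = 4838
ΔH = Σ(broken) − Σ(formed) = (4135 + D) − (4838) = −703 + D
Setting this equal to −77 kJ gives D = 626 kJ/mol.

D(C=C) ≈ 626 kJ/mol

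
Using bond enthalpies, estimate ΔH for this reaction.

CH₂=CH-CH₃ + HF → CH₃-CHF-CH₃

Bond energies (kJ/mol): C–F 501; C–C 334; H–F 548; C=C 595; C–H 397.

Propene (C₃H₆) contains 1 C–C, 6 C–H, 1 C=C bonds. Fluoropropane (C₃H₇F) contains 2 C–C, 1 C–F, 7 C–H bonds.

ΔH ≈ −89 kJ

Bonds broken (reactants):
  C–C: 1 × 334 = 334
  C–H: 6 × 397 = 2382
  C=C: 1 × 595 = 595
  H–F: 1 × 548 = 548
  Σ(broken) = 3859 kJ
Bonds formed (products):
  C–C: 2 × 334 = 668
  C–F: 1 × 501 = 501
  C–H: 7 × 397 = 2779
  Σ(formed) = 3948 kJ
ΔH = Σ(broken) − Σ(formed) = 3859 − 3948 = −89 kJ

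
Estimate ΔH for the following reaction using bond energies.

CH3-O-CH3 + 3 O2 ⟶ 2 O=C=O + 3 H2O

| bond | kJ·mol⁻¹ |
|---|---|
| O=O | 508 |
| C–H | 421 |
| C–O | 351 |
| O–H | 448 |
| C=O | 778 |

ΔH ≈ −1048 kJ

Bonds broken (reactants):
  C–H: 6 × 421 = 2526
  C–O: 2 × 351 = 702
  O=O: 3 × 508 = 1524
  Σ(broken) = 4752 kJ
Bonds formed (products):
  C=O: 4 × 778 = 3112
  O–H: 6 × 448 = 2688
  Σ(formed) = 5800 kJ
ΔH = Σ(broken) − Σ(formed) = 4752 − 5800 = −1048 kJ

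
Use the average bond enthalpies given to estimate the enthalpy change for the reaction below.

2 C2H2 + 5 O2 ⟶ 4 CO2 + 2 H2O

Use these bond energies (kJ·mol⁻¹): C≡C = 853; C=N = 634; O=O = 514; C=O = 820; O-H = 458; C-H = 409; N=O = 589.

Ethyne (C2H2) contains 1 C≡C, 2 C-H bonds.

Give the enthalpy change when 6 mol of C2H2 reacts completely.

ΔH = −7440 kJ

Bonds broken (reactants):
  C≡C: 2 × 853 = 1706
  C-H: 4 × 409 = 1636
  O=O: 5 × 514 = 2570
  Σ(broken) = 5912 kJ
Bonds formed (products):
  C=O: 8 × 820 = 6560
  O-H: 4 × 458 = 1832
  Σ(formed) = 8392 kJ
ΔH = Σ(broken) − Σ(formed) = 5912 − 8392 = −2480 kJ
For 3× the reaction as written: 3 × (−2480) = −7440 kJ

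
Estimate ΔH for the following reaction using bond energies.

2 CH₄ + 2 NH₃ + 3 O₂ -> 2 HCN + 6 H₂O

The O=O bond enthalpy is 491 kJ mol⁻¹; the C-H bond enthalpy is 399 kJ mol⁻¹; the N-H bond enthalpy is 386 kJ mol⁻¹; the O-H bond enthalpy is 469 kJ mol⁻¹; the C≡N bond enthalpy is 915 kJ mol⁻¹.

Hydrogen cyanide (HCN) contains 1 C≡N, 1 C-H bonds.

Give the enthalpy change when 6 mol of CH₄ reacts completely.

ΔH = −3825 kJ

Bonds broken (reactants):
  C-H: 8 × 399 = 3192
  N-H: 6 × 386 = 2316
  O=O: 3 × 491 = 1473
  Σ(broken) = 6981 kJ
Bonds formed (products):
  C≡N: 2 × 915 = 1830
  C-H: 2 × 399 = 798
  O-H: 12 × 469 = 5628
  Σ(formed) = 8256 kJ
ΔH = Σ(broken) − Σ(formed) = 6981 − 8256 = −1275 kJ
For 3× the reaction as written: 3 × (−1275) = −3825 kJ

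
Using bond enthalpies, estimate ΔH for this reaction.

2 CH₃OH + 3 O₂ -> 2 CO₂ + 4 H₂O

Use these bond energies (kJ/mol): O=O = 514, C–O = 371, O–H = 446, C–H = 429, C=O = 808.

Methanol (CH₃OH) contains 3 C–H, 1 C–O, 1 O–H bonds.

Bonds broken (reactants):
  C–H: 6 × 429 = 2574
  C–O: 2 × 371 = 742
  O–H: 2 × 446 = 892
  O=O: 3 × 514 = 1542
  Σ(broken) = 5750 kJ
Bonds formed (products):
  C=O: 4 × 808 = 3232
  O–H: 8 × 446 = 3568
  Σ(formed) = 6800 kJ
ΔH = Σ(broken) − Σ(formed) = 5750 − 6800 = −1050 kJ

ΔH ≈ −1050 kJ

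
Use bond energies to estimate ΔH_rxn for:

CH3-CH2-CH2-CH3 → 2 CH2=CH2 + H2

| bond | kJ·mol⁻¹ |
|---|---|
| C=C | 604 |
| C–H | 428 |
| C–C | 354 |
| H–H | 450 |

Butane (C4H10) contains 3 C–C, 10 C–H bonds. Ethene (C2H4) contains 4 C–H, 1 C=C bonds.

ΔH ≈ +260 kJ

Bonds broken (reactants):
  C–C: 3 × 354 = 1062
  C–H: 10 × 428 = 4280
  Σ(broken) = 5342 kJ
Bonds formed (products):
  C–H: 8 × 428 = 3424
  C=C: 2 × 604 = 1208
  H–H: 1 × 450 = 450
  Σ(formed) = 5082 kJ
ΔH = Σ(broken) − Σ(formed) = 5342 − 5082 = +260 kJ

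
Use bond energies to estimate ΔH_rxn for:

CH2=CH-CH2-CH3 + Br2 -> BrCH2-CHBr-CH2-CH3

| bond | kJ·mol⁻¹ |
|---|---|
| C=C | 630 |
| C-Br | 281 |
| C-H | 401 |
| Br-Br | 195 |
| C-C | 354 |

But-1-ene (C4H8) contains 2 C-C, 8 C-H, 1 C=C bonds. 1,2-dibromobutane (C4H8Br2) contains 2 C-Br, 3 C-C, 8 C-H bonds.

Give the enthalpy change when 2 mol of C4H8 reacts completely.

Bonds broken (reactants):
  Br-Br: 1 × 195 = 195
  C-C: 2 × 354 = 708
  C-H: 8 × 401 = 3208
  C=C: 1 × 630 = 630
  Σ(broken) = 4741 kJ
Bonds formed (products):
  C-Br: 2 × 281 = 562
  C-C: 3 × 354 = 1062
  C-H: 8 × 401 = 3208
  Σ(formed) = 4832 kJ
ΔH = Σ(broken) − Σ(formed) = 4741 − 4832 = −91 kJ
For 2× the reaction as written: 2 × (−91) = −182 kJ

ΔH = −182 kJ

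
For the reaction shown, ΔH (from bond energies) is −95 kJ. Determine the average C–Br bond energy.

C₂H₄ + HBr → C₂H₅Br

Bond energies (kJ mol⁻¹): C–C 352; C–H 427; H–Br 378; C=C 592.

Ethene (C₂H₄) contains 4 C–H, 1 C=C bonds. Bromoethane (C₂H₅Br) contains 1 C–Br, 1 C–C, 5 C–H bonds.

D(C–Br) ≈ 286 kJ/mol

Let D be the C–Br bond energy.
Σ(broken) = 4×427 + 1×592 + 1×378 = 2678
Σ(formed) = 1×D + 1×352 + 5×427 = 2487 + D
ΔH = Σ(broken) − Σ(formed) = (2678) − (2487 + D) = +191 − D
Setting this equal to −95 kJ gives D = 286 kJ/mol.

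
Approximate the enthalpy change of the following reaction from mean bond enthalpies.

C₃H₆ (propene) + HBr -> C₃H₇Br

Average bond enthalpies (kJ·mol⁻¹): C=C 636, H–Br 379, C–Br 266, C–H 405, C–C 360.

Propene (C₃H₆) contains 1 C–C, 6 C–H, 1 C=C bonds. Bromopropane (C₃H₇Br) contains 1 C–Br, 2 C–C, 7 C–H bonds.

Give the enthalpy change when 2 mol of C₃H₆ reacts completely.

ΔH = −32 kJ

Bonds broken (reactants):
  C–C: 1 × 360 = 360
  C–H: 6 × 405 = 2430
  C=C: 1 × 636 = 636
  H–Br: 1 × 379 = 379
  Σ(broken) = 3805 kJ
Bonds formed (products):
  C–Br: 1 × 266 = 266
  C–C: 2 × 360 = 720
  C–H: 7 × 405 = 2835
  Σ(formed) = 3821 kJ
ΔH = Σ(broken) − Σ(formed) = 3805 − 3821 = −16 kJ
For 2× the reaction as written: 2 × (−16) = −32 kJ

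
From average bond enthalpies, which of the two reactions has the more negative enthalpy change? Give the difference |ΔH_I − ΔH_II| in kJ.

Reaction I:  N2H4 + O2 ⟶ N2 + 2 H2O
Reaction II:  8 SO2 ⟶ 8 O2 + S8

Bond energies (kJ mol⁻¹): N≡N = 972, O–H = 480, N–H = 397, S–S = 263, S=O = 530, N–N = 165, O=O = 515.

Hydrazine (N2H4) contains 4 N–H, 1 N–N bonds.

Reaction I:
  Bonds broken (reactants):
    N–H: 4 × 397 = 1588
    N–N: 1 × 165 = 165
    O=O: 1 × 515 = 515
    Σ(broken) = 2268 kJ
  Bonds formed (products):
    N≡N: 1 × 972 = 972
    O–H: 4 × 480 = 1920
    Σ(formed) = 2892 kJ
  ΔH_I = 2268 − 2892 = −624 kJ
Reaction II:
  Bonds broken (reactants):
    S=O: 16 × 530 = 8480
    Σ(broken) = 8480 kJ
  Bonds formed (products):
    O=O: 8 × 515 = 4120
    S–S: 8 × 263 = 2104
    Σ(formed) = 6224 kJ
  ΔH_II = 8480 − 6224 = +2256 kJ
ΔH_I − ΔH_II = −2880 kJ, so reaction I has the more negative ΔH; |ΔH_I − ΔH_II| = 2880 kJ.

Reaction I, by 2880 kJ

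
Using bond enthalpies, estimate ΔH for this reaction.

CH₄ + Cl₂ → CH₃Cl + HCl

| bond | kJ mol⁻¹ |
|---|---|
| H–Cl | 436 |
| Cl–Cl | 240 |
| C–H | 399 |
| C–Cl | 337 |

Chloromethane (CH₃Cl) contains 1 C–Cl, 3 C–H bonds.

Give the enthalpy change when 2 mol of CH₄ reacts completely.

ΔH = −268 kJ

Bonds broken (reactants):
  C–H: 4 × 399 = 1596
  Cl–Cl: 1 × 240 = 240
  Σ(broken) = 1836 kJ
Bonds formed (products):
  C–Cl: 1 × 337 = 337
  C–H: 3 × 399 = 1197
  H–Cl: 1 × 436 = 436
  Σ(formed) = 1970 kJ
ΔH = Σ(broken) − Σ(formed) = 1836 − 1970 = −134 kJ
For 2× the reaction as written: 2 × (−134) = −268 kJ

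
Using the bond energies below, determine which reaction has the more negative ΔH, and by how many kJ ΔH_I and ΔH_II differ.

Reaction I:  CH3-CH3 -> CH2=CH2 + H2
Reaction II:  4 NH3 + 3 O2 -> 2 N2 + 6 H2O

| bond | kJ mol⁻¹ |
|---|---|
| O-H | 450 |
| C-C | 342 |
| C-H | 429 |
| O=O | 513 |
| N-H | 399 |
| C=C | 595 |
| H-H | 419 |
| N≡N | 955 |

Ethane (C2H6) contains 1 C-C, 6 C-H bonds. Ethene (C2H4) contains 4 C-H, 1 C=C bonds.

Reaction II, by 1169 kJ

Reaction I:
  Bonds broken (reactants):
    C-C: 1 × 342 = 342
    C-H: 6 × 429 = 2574
    Σ(broken) = 2916 kJ
  Bonds formed (products):
    C-H: 4 × 429 = 1716
    C=C: 1 × 595 = 595
    H-H: 1 × 419 = 419
    Σ(formed) = 2730 kJ
  ΔH_I = 2916 − 2730 = +186 kJ
Reaction II:
  Bonds broken (reactants):
    N-H: 12 × 399 = 4788
    O=O: 3 × 513 = 1539
    Σ(broken) = 6327 kJ
  Bonds formed (products):
    N≡N: 2 × 955 = 1910
    O-H: 12 × 450 = 5400
    Σ(formed) = 7310 kJ
  ΔH_II = 6327 − 7310 = −983 kJ
ΔH_I − ΔH_II = +1169 kJ, so reaction II has the more negative ΔH; |ΔH_I − ΔH_II| = 1169 kJ.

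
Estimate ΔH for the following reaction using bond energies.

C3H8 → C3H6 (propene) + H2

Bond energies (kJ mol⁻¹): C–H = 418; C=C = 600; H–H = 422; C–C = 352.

ΔH ≈ +166 kJ

Bonds broken (reactants):
  C–C: 2 × 352 = 704
  C–H: 8 × 418 = 3344
  Σ(broken) = 4048 kJ
Bonds formed (products):
  C–C: 1 × 352 = 352
  C–H: 6 × 418 = 2508
  C=C: 1 × 600 = 600
  H–H: 1 × 422 = 422
  Σ(formed) = 3882 kJ
ΔH = Σ(broken) − Σ(formed) = 4048 − 3882 = +166 kJ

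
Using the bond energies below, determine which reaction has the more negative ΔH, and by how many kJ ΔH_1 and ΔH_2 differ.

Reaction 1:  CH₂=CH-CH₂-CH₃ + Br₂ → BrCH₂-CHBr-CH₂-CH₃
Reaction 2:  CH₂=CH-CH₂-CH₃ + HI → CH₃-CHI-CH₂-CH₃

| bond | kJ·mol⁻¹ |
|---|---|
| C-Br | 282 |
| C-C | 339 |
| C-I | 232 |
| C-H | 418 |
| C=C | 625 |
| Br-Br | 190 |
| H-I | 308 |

Reaction 1, by 32 kJ

Reaction 1:
  Bonds broken (reactants):
    Br-Br: 1 × 190 = 190
    C-C: 2 × 339 = 678
    C-H: 8 × 418 = 3344
    C=C: 1 × 625 = 625
    Σ(broken) = 4837 kJ
  Bonds formed (products):
    C-Br: 2 × 282 = 564
    C-C: 3 × 339 = 1017
    C-H: 8 × 418 = 3344
    Σ(formed) = 4925 kJ
  ΔH_1 = 4837 − 4925 = −88 kJ
Reaction 2:
  Bonds broken (reactants):
    C-C: 2 × 339 = 678
    C-H: 8 × 418 = 3344
    C=C: 1 × 625 = 625
    H-I: 1 × 308 = 308
    Σ(broken) = 4955 kJ
  Bonds formed (products):
    C-C: 3 × 339 = 1017
    C-H: 9 × 418 = 3762
    C-I: 1 × 232 = 232
    Σ(formed) = 5011 kJ
  ΔH_2 = 4955 − 5011 = −56 kJ
ΔH_1 − ΔH_2 = −32 kJ, so reaction 1 has the more negative ΔH; |ΔH_1 − ΔH_2| = 32 kJ.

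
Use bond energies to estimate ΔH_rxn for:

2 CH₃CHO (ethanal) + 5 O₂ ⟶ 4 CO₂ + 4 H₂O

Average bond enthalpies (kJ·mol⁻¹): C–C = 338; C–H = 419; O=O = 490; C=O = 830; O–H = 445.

ΔH ≈ −2062 kJ

Bonds broken (reactants):
  C–C: 2 × 338 = 676
  C–H: 8 × 419 = 3352
  C=O: 2 × 830 = 1660
  O=O: 5 × 490 = 2450
  Σ(broken) = 8138 kJ
Bonds formed (products):
  C=O: 8 × 830 = 6640
  O–H: 8 × 445 = 3560
  Σ(formed) = 10200 kJ
ΔH = Σ(broken) − Σ(formed) = 8138 − 10200 = −2062 kJ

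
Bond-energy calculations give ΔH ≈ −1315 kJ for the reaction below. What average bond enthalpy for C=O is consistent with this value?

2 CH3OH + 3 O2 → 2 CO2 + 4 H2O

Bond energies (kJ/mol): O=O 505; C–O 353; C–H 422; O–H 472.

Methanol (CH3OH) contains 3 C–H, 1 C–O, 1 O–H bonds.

D(C=O) ≈ 809 kJ/mol

Let D be the C=O bond energy.
Σ(broken) = 6×422 + 2×353 + 2×472 + 3×505 = 5697
Σ(formed) = 4×D + 8×472 = 3776 + 4D
ΔH = Σ(broken) − Σ(formed) = (5697) − (3776 + 4D) = +1921 − 4D
Setting this equal to −1315 kJ gives 4D = 3236, so D = 809 kJ/mol.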